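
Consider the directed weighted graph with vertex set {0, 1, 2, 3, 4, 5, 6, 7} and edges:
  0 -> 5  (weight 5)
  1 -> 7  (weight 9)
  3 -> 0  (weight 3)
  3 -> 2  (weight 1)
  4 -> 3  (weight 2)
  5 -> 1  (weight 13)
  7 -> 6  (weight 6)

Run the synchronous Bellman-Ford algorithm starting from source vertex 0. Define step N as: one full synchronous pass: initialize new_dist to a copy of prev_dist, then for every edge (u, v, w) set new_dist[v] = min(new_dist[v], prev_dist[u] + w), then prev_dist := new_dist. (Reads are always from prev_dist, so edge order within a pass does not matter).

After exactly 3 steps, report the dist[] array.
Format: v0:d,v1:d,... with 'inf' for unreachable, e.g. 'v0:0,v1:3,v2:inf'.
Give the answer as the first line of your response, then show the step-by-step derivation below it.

v0:0,v1:18,v2:inf,v3:inf,v4:inf,v5:5,v6:inf,v7:27

step 1: dist = v0:0,v1:inf,v2:inf,v3:inf,v4:inf,v5:5,v6:inf,v7:inf
step 2: dist = v0:0,v1:18,v2:inf,v3:inf,v4:inf,v5:5,v6:inf,v7:inf
step 3: dist = v0:0,v1:18,v2:inf,v3:inf,v4:inf,v5:5,v6:inf,v7:27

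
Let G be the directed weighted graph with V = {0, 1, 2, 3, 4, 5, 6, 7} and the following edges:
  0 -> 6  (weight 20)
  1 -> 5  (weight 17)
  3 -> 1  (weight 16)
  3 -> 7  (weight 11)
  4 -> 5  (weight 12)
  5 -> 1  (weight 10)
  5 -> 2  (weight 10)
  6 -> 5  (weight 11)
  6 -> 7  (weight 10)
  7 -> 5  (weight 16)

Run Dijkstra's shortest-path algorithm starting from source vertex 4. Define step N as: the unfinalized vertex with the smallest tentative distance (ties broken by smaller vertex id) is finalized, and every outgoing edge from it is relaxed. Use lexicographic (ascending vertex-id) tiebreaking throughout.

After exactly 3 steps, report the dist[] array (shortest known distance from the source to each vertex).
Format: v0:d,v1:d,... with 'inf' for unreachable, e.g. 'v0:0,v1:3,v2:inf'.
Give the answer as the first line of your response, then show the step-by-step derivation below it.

v0:inf,v1:22,v2:22,v3:inf,v4:0,v5:12,v6:inf,v7:inf

step 1: dist = v0:inf,v1:inf,v2:inf,v3:inf,v4:0,v5:12,v6:inf,v7:inf
step 2: dist = v0:inf,v1:22,v2:22,v3:inf,v4:0,v5:12,v6:inf,v7:inf
step 3: dist = v0:inf,v1:22,v2:22,v3:inf,v4:0,v5:12,v6:inf,v7:inf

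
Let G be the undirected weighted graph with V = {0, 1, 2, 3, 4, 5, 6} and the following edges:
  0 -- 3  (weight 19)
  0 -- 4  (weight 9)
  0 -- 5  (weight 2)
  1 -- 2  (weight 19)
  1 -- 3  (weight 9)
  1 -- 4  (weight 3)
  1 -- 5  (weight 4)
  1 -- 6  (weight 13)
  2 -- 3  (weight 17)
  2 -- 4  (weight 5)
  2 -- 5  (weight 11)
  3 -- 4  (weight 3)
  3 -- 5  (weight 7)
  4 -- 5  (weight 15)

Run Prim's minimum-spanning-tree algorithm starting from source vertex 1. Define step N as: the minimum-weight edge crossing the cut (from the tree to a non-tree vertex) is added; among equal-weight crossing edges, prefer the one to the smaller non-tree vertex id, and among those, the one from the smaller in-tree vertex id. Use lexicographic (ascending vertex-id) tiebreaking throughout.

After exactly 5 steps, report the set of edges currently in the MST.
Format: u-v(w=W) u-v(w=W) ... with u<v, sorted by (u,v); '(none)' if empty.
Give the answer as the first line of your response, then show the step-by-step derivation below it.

0-5(w=2) 1-4(w=3) 1-5(w=4) 2-4(w=5) 3-4(w=3)

step 1: add edge 1-4 (w=3); MST = {1-4(w=3)}
step 2: add edge 3-4 (w=3); MST = {1-4(w=3) 3-4(w=3)}
step 3: add edge 1-5 (w=4); MST = {1-4(w=3) 1-5(w=4) 3-4(w=3)}
step 4: add edge 0-5 (w=2); MST = {0-5(w=2) 1-4(w=3) 1-5(w=4) 3-4(w=3)}
step 5: add edge 2-4 (w=5); MST = {0-5(w=2) 1-4(w=3) 1-5(w=4) 2-4(w=5) 3-4(w=3)}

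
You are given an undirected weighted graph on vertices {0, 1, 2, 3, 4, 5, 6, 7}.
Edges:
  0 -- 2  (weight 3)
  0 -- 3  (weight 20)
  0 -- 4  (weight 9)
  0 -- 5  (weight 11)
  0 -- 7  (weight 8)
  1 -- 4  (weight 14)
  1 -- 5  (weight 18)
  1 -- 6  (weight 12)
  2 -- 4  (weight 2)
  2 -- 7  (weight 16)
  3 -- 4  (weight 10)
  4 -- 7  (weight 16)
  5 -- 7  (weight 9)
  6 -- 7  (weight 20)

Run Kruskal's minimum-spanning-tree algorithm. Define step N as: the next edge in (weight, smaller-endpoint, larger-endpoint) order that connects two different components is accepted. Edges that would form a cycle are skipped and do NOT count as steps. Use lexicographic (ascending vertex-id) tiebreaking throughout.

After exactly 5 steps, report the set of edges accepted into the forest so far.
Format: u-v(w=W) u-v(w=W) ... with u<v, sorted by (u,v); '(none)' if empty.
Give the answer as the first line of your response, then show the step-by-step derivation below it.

0-2(w=3) 0-7(w=8) 2-4(w=2) 3-4(w=10) 5-7(w=9)

step 1: add edge 2-4 (w=2); MST = {2-4(w=2)}
step 2: add edge 0-2 (w=3); MST = {0-2(w=3) 2-4(w=2)}
step 3: add edge 0-7 (w=8); MST = {0-2(w=3) 0-7(w=8) 2-4(w=2)}
step 4: add edge 5-7 (w=9); MST = {0-2(w=3) 0-7(w=8) 2-4(w=2) 5-7(w=9)}
step 5: add edge 3-4 (w=10); MST = {0-2(w=3) 0-7(w=8) 2-4(w=2) 3-4(w=10) 5-7(w=9)}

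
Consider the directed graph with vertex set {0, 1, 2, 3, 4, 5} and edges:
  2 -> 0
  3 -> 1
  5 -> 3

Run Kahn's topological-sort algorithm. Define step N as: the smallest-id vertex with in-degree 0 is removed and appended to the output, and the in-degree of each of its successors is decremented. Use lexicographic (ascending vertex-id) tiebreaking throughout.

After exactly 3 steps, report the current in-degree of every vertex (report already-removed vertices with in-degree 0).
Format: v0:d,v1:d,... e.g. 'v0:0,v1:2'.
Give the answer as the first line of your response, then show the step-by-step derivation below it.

v0:0,v1:1,v2:0,v3:1,v4:0,v5:0

step 1: output 2; order=[2]; indeg=(0,1,0,1,0,0)
step 2: output 0; order=[2,0]; indeg=(0,1,0,1,0,0)
step 3: output 4; order=[2,0,4]; indeg=(0,1,0,1,0,0)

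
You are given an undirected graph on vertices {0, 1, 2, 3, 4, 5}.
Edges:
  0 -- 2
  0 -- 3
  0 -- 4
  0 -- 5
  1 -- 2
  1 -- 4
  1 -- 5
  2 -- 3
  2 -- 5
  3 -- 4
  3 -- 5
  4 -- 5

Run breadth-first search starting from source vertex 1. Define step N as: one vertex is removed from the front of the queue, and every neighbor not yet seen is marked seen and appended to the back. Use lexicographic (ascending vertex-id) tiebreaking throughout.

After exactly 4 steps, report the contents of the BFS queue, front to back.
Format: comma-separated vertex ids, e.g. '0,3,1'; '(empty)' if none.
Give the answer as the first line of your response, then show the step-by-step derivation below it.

0,3

step 1: dequeue 1; queue=[2,4,5]; order=1
step 2: dequeue 2; queue=[4,5,0,3]; order=1,2
step 3: dequeue 4; queue=[5,0,3]; order=1,2,4
step 4: dequeue 5; queue=[0,3]; order=1,2,4,5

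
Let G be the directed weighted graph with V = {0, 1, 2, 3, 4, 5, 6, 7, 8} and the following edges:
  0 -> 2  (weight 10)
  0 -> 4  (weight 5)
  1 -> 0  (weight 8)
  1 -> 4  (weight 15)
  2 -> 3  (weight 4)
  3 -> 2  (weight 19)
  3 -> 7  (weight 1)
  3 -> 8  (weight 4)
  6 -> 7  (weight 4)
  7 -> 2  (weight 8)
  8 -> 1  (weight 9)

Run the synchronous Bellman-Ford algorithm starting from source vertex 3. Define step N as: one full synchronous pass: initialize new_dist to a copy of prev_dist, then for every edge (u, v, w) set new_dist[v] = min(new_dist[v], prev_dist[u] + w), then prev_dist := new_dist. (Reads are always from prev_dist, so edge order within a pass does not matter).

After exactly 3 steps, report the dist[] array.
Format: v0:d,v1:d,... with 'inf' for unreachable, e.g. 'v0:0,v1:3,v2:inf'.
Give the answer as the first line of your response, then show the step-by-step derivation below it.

v0:21,v1:13,v2:9,v3:0,v4:28,v5:inf,v6:inf,v7:1,v8:4

step 1: dist = v0:inf,v1:inf,v2:19,v3:0,v4:inf,v5:inf,v6:inf,v7:1,v8:4
step 2: dist = v0:inf,v1:13,v2:9,v3:0,v4:inf,v5:inf,v6:inf,v7:1,v8:4
step 3: dist = v0:21,v1:13,v2:9,v3:0,v4:28,v5:inf,v6:inf,v7:1,v8:4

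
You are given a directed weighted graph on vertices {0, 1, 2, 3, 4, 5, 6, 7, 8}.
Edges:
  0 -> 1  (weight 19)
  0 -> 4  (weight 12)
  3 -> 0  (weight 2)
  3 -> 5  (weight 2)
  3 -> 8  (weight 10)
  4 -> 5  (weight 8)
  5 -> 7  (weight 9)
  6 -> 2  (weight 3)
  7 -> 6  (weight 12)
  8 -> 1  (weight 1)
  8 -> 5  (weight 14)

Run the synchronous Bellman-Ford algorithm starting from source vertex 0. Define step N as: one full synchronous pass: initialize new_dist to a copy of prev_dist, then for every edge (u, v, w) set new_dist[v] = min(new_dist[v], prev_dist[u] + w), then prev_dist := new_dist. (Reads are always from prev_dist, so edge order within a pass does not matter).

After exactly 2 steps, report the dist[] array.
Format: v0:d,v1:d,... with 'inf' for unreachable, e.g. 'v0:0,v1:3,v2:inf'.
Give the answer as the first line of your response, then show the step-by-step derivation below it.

v0:0,v1:19,v2:inf,v3:inf,v4:12,v5:20,v6:inf,v7:inf,v8:inf

step 1: dist = v0:0,v1:19,v2:inf,v3:inf,v4:12,v5:inf,v6:inf,v7:inf,v8:inf
step 2: dist = v0:0,v1:19,v2:inf,v3:inf,v4:12,v5:20,v6:inf,v7:inf,v8:inf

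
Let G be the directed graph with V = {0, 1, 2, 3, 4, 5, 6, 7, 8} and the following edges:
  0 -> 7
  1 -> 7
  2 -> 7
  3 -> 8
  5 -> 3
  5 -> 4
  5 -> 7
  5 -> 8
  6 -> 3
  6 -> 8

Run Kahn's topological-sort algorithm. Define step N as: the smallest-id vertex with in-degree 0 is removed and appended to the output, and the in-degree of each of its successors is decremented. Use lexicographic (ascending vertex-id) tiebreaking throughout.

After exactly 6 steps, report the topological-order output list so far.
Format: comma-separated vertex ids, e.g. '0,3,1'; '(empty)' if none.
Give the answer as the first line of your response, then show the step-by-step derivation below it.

0,1,2,5,4,6

step 1: output 0; order=[0]; indeg=(0,0,0,2,1,0,0,3,3)
step 2: output 1; order=[0,1]; indeg=(0,0,0,2,1,0,0,2,3)
step 3: output 2; order=[0,1,2]; indeg=(0,0,0,2,1,0,0,1,3)
step 4: output 5; order=[0,1,2,5]; indeg=(0,0,0,1,0,0,0,0,2)
step 5: output 4; order=[0,1,2,5,4]; indeg=(0,0,0,1,0,0,0,0,2)
step 6: output 6; order=[0,1,2,5,4,6]; indeg=(0,0,0,0,0,0,0,0,1)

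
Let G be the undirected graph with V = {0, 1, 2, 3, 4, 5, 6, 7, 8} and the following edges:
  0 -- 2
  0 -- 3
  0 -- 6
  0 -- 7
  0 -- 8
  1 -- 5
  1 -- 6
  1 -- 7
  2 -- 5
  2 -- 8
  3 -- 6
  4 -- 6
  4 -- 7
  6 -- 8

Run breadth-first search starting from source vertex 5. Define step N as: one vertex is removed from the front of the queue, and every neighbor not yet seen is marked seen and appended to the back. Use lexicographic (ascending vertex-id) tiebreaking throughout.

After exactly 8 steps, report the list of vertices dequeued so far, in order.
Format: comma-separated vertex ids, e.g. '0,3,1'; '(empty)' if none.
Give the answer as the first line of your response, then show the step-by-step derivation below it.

5,1,2,6,7,0,8,3

step 1: dequeue 5; queue=[1,2]; order=5
step 2: dequeue 1; queue=[2,6,7]; order=5,1
step 3: dequeue 2; queue=[6,7,0,8]; order=5,1,2
step 4: dequeue 6; queue=[7,0,8,3,4]; order=5,1,2,6
step 5: dequeue 7; queue=[0,8,3,4]; order=5,1,2,6,7
step 6: dequeue 0; queue=[8,3,4]; order=5,1,2,6,7,0
step 7: dequeue 8; queue=[3,4]; order=5,1,2,6,7,0,8
step 8: dequeue 3; queue=[4]; order=5,1,2,6,7,0,8,3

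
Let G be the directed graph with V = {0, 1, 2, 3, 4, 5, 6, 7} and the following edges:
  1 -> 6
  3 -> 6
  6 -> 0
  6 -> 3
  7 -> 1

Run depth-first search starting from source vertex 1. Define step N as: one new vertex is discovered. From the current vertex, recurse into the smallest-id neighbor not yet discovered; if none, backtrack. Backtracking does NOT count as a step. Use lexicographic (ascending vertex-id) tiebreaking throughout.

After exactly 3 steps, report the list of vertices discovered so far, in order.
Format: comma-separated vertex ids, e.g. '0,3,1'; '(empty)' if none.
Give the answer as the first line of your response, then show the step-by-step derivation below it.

1,6,0

step 1: discover 1; path=1; order=1
step 2: discover 6; path=1>6; order=1,6
step 3: discover 0; path=1>6>0; order=1,6,0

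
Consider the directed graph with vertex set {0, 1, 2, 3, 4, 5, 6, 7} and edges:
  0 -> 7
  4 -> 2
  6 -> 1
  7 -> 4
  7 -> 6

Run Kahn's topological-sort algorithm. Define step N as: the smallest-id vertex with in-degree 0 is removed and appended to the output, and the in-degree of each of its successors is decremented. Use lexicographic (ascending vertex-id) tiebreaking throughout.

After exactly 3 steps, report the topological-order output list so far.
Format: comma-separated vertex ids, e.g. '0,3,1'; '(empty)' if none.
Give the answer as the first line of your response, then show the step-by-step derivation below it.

0,3,5

step 1: output 0; order=[0]; indeg=(0,1,1,0,1,0,1,0)
step 2: output 3; order=[0,3]; indeg=(0,1,1,0,1,0,1,0)
step 3: output 5; order=[0,3,5]; indeg=(0,1,1,0,1,0,1,0)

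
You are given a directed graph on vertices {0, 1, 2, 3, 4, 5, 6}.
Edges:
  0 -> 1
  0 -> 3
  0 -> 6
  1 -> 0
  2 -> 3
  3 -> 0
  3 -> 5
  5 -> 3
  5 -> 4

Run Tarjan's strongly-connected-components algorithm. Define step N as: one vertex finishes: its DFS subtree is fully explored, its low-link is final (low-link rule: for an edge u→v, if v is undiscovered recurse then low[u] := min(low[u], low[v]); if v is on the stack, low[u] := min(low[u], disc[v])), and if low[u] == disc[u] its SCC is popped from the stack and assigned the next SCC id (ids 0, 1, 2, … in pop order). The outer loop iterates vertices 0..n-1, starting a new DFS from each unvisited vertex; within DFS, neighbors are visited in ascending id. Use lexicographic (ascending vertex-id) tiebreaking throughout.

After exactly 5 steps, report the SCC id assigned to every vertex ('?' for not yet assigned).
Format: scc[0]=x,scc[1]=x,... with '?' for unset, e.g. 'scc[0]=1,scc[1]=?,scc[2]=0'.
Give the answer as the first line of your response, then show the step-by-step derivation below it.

scc[0]=?,scc[1]=?,scc[2]=?,scc[3]=?,scc[4]=0,scc[5]=?,scc[6]=1

step 1: low=(low[0]=0,low[1]=0,low[2]=?,low[3]=?,low[4]=?,low[5]=?,low[6]=?); scc=(scc[0]=?,scc[1]=?,scc[2]=?,scc[3]=?,scc[4]=?,scc[5]=?,scc[6]=?)
step 2: low=(low[0]=0,low[1]=0,low[2]=?,low[3]=0,low[4]=4,low[5]=2,low[6]=?); scc=(scc[0]=?,scc[1]=?,scc[2]=?,scc[3]=?,scc[4]=0,scc[5]=?,scc[6]=?)
step 3: low=(low[0]=0,low[1]=0,low[2]=?,low[3]=0,low[4]=4,low[5]=2,low[6]=?); scc=(scc[0]=?,scc[1]=?,scc[2]=?,scc[3]=?,scc[4]=0,scc[5]=?,scc[6]=?)
step 4: low=(low[0]=0,low[1]=0,low[2]=?,low[3]=0,low[4]=4,low[5]=2,low[6]=?); scc=(scc[0]=?,scc[1]=?,scc[2]=?,scc[3]=?,scc[4]=0,scc[5]=?,scc[6]=?)
step 5: low=(low[0]=0,low[1]=0,low[2]=?,low[3]=0,low[4]=4,low[5]=2,low[6]=5); scc=(scc[0]=?,scc[1]=?,scc[2]=?,scc[3]=?,scc[4]=0,scc[5]=?,scc[6]=1)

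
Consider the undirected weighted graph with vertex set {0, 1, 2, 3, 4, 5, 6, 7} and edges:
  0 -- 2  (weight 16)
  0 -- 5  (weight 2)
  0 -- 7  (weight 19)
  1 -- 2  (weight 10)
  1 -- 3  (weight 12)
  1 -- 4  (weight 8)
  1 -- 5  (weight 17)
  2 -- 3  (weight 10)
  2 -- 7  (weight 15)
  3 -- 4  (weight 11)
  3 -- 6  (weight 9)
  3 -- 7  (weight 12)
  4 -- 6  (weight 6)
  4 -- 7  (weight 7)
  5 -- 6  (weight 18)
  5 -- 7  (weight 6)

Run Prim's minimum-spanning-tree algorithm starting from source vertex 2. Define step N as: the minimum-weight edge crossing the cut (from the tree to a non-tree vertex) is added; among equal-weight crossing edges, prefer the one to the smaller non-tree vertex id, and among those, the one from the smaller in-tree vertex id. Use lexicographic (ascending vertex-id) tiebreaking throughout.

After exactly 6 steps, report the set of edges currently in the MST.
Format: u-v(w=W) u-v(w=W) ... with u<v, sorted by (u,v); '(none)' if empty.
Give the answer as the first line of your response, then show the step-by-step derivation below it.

0-5(w=2) 1-2(w=10) 1-4(w=8) 4-6(w=6) 4-7(w=7) 5-7(w=6)

step 1: add edge 1-2 (w=10); MST = {1-2(w=10)}
step 2: add edge 1-4 (w=8); MST = {1-2(w=10) 1-4(w=8)}
step 3: add edge 4-6 (w=6); MST = {1-2(w=10) 1-4(w=8) 4-6(w=6)}
step 4: add edge 4-7 (w=7); MST = {1-2(w=10) 1-4(w=8) 4-6(w=6) 4-7(w=7)}
step 5: add edge 5-7 (w=6); MST = {1-2(w=10) 1-4(w=8) 4-6(w=6) 4-7(w=7) 5-7(w=6)}
step 6: add edge 0-5 (w=2); MST = {0-5(w=2) 1-2(w=10) 1-4(w=8) 4-6(w=6) 4-7(w=7) 5-7(w=6)}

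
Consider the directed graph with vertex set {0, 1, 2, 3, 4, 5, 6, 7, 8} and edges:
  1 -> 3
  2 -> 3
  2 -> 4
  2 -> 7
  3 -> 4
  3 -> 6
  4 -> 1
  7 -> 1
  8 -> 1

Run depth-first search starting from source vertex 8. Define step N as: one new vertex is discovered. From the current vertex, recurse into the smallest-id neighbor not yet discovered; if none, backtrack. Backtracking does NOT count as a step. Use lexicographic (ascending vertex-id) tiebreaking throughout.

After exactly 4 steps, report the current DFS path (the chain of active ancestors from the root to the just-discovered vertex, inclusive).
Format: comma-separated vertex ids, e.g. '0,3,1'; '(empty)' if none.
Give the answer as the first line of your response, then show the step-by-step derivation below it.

8,1,3,4

step 1: discover 8; path=8; order=8
step 2: discover 1; path=8>1; order=8,1
step 3: discover 3; path=8>1>3; order=8,1,3
step 4: discover 4; path=8>1>3>4; order=8,1,3,4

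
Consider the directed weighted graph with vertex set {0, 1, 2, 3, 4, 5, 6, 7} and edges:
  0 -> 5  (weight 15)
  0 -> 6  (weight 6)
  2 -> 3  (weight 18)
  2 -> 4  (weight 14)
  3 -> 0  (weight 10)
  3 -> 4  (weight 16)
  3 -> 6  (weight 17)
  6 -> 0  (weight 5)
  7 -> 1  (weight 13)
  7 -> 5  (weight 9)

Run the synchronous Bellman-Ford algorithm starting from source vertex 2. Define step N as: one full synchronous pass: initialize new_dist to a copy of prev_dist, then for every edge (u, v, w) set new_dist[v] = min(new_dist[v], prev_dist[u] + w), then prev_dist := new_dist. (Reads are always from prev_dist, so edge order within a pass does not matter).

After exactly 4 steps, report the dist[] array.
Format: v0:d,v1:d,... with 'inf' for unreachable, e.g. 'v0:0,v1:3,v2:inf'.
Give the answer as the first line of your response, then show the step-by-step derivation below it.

v0:28,v1:inf,v2:0,v3:18,v4:14,v5:43,v6:34,v7:inf

step 1: dist = v0:inf,v1:inf,v2:0,v3:18,v4:14,v5:inf,v6:inf,v7:inf
step 2: dist = v0:28,v1:inf,v2:0,v3:18,v4:14,v5:inf,v6:35,v7:inf
step 3: dist = v0:28,v1:inf,v2:0,v3:18,v4:14,v5:43,v6:34,v7:inf
step 4: dist = v0:28,v1:inf,v2:0,v3:18,v4:14,v5:43,v6:34,v7:inf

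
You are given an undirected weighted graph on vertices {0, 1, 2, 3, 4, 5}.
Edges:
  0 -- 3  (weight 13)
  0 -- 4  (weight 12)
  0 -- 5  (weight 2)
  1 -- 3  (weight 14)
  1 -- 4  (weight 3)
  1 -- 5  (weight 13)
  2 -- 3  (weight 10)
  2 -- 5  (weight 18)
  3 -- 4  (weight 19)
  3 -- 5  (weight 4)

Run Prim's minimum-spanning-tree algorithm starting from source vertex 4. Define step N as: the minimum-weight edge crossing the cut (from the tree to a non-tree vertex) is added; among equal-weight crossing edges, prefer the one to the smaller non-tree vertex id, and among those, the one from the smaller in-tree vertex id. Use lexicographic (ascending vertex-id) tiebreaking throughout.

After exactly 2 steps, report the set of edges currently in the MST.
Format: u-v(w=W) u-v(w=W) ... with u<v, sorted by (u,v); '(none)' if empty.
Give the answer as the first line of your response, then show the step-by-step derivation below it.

0-4(w=12) 1-4(w=3)

step 1: add edge 1-4 (w=3); MST = {1-4(w=3)}
step 2: add edge 0-4 (w=12); MST = {0-4(w=12) 1-4(w=3)}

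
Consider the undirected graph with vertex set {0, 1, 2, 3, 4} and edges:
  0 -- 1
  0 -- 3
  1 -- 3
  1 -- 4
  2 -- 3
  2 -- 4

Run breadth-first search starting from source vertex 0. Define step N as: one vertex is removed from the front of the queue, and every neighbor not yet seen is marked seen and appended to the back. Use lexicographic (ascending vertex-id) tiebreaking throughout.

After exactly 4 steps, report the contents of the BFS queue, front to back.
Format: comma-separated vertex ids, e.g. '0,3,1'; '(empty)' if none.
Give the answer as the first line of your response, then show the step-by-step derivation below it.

2

step 1: dequeue 0; queue=[1,3]; order=0
step 2: dequeue 1; queue=[3,4]; order=0,1
step 3: dequeue 3; queue=[4,2]; order=0,1,3
step 4: dequeue 4; queue=[2]; order=0,1,3,4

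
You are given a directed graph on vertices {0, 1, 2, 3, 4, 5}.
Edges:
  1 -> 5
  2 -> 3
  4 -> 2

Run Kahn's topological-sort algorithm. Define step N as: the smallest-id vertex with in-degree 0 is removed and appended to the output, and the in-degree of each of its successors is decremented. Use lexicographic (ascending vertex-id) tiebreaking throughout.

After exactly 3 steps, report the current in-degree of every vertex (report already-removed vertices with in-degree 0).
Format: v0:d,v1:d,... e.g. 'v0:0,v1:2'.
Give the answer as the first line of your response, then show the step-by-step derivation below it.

v0:0,v1:0,v2:0,v3:1,v4:0,v5:0

step 1: output 0; order=[0]; indeg=(0,0,1,1,0,1)
step 2: output 1; order=[0,1]; indeg=(0,0,1,1,0,0)
step 3: output 4; order=[0,1,4]; indeg=(0,0,0,1,0,0)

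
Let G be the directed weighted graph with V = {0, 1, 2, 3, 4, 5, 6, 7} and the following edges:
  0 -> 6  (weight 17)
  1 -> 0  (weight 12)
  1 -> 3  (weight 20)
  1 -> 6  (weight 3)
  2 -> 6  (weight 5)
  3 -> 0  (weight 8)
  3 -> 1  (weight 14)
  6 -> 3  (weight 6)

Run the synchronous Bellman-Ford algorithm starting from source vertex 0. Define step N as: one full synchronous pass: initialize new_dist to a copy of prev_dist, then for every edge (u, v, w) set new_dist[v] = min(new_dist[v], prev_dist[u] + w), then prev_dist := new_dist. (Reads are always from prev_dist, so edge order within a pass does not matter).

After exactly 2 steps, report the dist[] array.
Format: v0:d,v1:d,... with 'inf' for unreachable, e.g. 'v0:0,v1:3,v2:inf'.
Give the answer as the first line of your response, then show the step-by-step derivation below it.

v0:0,v1:inf,v2:inf,v3:23,v4:inf,v5:inf,v6:17,v7:inf

step 1: dist = v0:0,v1:inf,v2:inf,v3:inf,v4:inf,v5:inf,v6:17,v7:inf
step 2: dist = v0:0,v1:inf,v2:inf,v3:23,v4:inf,v5:inf,v6:17,v7:inf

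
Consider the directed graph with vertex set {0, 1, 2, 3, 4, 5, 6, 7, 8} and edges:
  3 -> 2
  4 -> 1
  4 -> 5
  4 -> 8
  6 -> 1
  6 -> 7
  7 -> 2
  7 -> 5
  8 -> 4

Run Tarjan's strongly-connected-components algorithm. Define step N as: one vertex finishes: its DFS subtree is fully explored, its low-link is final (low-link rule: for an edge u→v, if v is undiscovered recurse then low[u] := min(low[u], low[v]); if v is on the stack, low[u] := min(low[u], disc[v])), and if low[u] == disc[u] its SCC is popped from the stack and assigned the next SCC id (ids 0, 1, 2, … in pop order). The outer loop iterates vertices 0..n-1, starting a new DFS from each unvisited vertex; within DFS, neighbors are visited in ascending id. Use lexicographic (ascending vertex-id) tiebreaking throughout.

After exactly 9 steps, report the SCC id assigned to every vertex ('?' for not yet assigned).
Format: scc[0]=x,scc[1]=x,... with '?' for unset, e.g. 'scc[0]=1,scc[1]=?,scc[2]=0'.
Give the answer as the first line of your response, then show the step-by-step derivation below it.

scc[0]=0,scc[1]=1,scc[2]=2,scc[3]=3,scc[4]=5,scc[5]=4,scc[6]=7,scc[7]=6,scc[8]=5

step 1: low=(low[0]=0,low[1]=?,low[2]=?,low[3]=?,low[4]=?,low[5]=?,low[6]=?,low[7]=?,low[8]=?); scc=(scc[0]=0,scc[1]=?,scc[2]=?,scc[3]=?,scc[4]=?,scc[5]=?,scc[6]=?,scc[7]=?,scc[8]=?)
step 2: low=(low[0]=0,low[1]=1,low[2]=?,low[3]=?,low[4]=?,low[5]=?,low[6]=?,low[7]=?,low[8]=?); scc=(scc[0]=0,scc[1]=1,scc[2]=?,scc[3]=?,scc[4]=?,scc[5]=?,scc[6]=?,scc[7]=?,scc[8]=?)
step 3: low=(low[0]=0,low[1]=1,low[2]=2,low[3]=?,low[4]=?,low[5]=?,low[6]=?,low[7]=?,low[8]=?); scc=(scc[0]=0,scc[1]=1,scc[2]=2,scc[3]=?,scc[4]=?,scc[5]=?,scc[6]=?,scc[7]=?,scc[8]=?)
step 4: low=(low[0]=0,low[1]=1,low[2]=2,low[3]=3,low[4]=?,low[5]=?,low[6]=?,low[7]=?,low[8]=?); scc=(scc[0]=0,scc[1]=1,scc[2]=2,scc[3]=3,scc[4]=?,scc[5]=?,scc[6]=?,scc[7]=?,scc[8]=?)
step 5: low=(low[0]=0,low[1]=1,low[2]=2,low[3]=3,low[4]=4,low[5]=5,low[6]=?,low[7]=?,low[8]=?); scc=(scc[0]=0,scc[1]=1,scc[2]=2,scc[3]=3,scc[4]=?,scc[5]=4,scc[6]=?,scc[7]=?,scc[8]=?)
step 6: low=(low[0]=0,low[1]=1,low[2]=2,low[3]=3,low[4]=4,low[5]=5,low[6]=?,low[7]=?,low[8]=4); scc=(scc[0]=0,scc[1]=1,scc[2]=2,scc[3]=3,scc[4]=?,scc[5]=4,scc[6]=?,scc[7]=?,scc[8]=?)
step 7: low=(low[0]=0,low[1]=1,low[2]=2,low[3]=3,low[4]=4,low[5]=5,low[6]=?,low[7]=?,low[8]=4); scc=(scc[0]=0,scc[1]=1,scc[2]=2,scc[3]=3,scc[4]=5,scc[5]=4,scc[6]=?,scc[7]=?,scc[8]=5)
step 8: low=(low[0]=0,low[1]=1,low[2]=2,low[3]=3,low[4]=4,low[5]=5,low[6]=7,low[7]=8,low[8]=4); scc=(scc[0]=0,scc[1]=1,scc[2]=2,scc[3]=3,scc[4]=5,scc[5]=4,scc[6]=?,scc[7]=6,scc[8]=5)
step 9: low=(low[0]=0,low[1]=1,low[2]=2,low[3]=3,low[4]=4,low[5]=5,low[6]=7,low[7]=8,low[8]=4); scc=(scc[0]=0,scc[1]=1,scc[2]=2,scc[3]=3,scc[4]=5,scc[5]=4,scc[6]=7,scc[7]=6,scc[8]=5)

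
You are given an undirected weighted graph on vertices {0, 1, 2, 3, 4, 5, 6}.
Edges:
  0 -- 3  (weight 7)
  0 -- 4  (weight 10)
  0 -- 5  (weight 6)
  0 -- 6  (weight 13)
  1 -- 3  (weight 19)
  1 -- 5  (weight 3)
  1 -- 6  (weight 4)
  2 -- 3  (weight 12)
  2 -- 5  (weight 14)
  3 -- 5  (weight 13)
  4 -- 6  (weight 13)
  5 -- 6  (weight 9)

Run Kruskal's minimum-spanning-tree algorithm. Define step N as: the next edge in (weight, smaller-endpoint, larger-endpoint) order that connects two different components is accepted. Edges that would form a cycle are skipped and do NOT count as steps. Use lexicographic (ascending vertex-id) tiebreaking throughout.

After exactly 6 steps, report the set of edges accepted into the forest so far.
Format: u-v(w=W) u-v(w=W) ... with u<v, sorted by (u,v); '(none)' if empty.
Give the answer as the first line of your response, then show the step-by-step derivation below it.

0-3(w=7) 0-4(w=10) 0-5(w=6) 1-5(w=3) 1-6(w=4) 2-3(w=12)

step 1: add edge 1-5 (w=3); MST = {1-5(w=3)}
step 2: add edge 1-6 (w=4); MST = {1-5(w=3) 1-6(w=4)}
step 3: add edge 0-5 (w=6); MST = {0-5(w=6) 1-5(w=3) 1-6(w=4)}
step 4: add edge 0-3 (w=7); MST = {0-3(w=7) 0-5(w=6) 1-5(w=3) 1-6(w=4)}
step 5: add edge 0-4 (w=10); MST = {0-3(w=7) 0-4(w=10) 0-5(w=6) 1-5(w=3) 1-6(w=4)}
step 6: add edge 2-3 (w=12); MST = {0-3(w=7) 0-4(w=10) 0-5(w=6) 1-5(w=3) 1-6(w=4) 2-3(w=12)}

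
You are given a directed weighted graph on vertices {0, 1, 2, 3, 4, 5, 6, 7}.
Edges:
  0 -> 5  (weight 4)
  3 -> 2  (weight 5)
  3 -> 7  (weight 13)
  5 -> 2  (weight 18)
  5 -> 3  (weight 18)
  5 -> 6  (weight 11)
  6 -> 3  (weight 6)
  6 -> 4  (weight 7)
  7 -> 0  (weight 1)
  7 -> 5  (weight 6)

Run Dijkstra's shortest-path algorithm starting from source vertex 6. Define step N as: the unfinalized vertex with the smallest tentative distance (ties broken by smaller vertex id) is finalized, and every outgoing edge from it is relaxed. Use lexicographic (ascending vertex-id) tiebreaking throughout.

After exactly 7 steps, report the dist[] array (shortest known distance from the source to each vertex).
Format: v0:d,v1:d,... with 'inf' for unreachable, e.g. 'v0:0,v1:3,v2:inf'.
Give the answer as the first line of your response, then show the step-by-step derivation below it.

v0:20,v1:inf,v2:11,v3:6,v4:7,v5:24,v6:0,v7:19

step 1: dist = v0:inf,v1:inf,v2:inf,v3:6,v4:7,v5:inf,v6:0,v7:inf
step 2: dist = v0:inf,v1:inf,v2:11,v3:6,v4:7,v5:inf,v6:0,v7:19
step 3: dist = v0:inf,v1:inf,v2:11,v3:6,v4:7,v5:inf,v6:0,v7:19
step 4: dist = v0:inf,v1:inf,v2:11,v3:6,v4:7,v5:inf,v6:0,v7:19
step 5: dist = v0:20,v1:inf,v2:11,v3:6,v4:7,v5:25,v6:0,v7:19
step 6: dist = v0:20,v1:inf,v2:11,v3:6,v4:7,v5:24,v6:0,v7:19
step 7: dist = v0:20,v1:inf,v2:11,v3:6,v4:7,v5:24,v6:0,v7:19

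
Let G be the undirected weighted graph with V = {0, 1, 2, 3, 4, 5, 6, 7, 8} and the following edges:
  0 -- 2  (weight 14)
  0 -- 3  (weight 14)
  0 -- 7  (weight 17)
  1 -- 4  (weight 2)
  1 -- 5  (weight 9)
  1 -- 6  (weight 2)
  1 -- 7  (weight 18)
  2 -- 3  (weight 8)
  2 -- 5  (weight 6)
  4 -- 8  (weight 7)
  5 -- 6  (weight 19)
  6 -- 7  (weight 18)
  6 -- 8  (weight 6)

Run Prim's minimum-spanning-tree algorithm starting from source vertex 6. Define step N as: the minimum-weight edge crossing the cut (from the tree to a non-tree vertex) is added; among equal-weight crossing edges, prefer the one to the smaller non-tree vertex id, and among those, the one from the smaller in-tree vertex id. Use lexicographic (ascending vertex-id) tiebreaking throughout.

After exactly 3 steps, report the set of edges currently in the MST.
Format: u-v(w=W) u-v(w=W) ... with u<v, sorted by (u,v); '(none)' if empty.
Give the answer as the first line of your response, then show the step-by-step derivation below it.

1-4(w=2) 1-6(w=2) 6-8(w=6)

step 1: add edge 1-6 (w=2); MST = {1-6(w=2)}
step 2: add edge 1-4 (w=2); MST = {1-4(w=2) 1-6(w=2)}
step 3: add edge 6-8 (w=6); MST = {1-4(w=2) 1-6(w=2) 6-8(w=6)}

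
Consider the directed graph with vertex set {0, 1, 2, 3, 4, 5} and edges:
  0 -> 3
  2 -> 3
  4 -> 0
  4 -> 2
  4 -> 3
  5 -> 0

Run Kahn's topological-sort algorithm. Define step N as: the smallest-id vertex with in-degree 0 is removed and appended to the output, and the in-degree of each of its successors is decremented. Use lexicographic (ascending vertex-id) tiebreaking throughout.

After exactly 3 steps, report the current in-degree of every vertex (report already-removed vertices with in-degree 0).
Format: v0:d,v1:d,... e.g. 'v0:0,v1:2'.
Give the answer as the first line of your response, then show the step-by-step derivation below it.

v0:1,v1:0,v2:0,v3:1,v4:0,v5:0

step 1: output 1; order=[1]; indeg=(2,0,1,3,0,0)
step 2: output 4; order=[1,4]; indeg=(1,0,0,2,0,0)
step 3: output 2; order=[1,4,2]; indeg=(1,0,0,1,0,0)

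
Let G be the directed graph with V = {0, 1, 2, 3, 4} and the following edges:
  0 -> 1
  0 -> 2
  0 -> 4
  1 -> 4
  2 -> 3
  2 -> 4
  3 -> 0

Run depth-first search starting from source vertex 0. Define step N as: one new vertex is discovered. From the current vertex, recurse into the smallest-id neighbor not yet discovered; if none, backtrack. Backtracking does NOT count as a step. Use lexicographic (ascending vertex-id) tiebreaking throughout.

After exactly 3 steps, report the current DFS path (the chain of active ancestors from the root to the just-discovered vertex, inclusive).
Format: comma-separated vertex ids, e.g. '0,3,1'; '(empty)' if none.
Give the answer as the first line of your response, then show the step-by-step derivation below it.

0,1,4

step 1: discover 0; path=0; order=0
step 2: discover 1; path=0>1; order=0,1
step 3: discover 4; path=0>1>4; order=0,1,4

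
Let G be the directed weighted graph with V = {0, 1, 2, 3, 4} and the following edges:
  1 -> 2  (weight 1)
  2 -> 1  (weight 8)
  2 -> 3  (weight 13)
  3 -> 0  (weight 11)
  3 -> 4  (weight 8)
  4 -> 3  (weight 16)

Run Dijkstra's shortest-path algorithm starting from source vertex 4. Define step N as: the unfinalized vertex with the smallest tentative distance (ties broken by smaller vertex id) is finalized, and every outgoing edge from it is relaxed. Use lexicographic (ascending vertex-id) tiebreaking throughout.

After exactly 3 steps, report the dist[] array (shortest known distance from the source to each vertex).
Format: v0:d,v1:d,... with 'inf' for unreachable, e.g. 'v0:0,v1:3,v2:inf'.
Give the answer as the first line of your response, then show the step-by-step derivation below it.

v0:27,v1:inf,v2:inf,v3:16,v4:0

step 1: dist = v0:inf,v1:inf,v2:inf,v3:16,v4:0
step 2: dist = v0:27,v1:inf,v2:inf,v3:16,v4:0
step 3: dist = v0:27,v1:inf,v2:inf,v3:16,v4:0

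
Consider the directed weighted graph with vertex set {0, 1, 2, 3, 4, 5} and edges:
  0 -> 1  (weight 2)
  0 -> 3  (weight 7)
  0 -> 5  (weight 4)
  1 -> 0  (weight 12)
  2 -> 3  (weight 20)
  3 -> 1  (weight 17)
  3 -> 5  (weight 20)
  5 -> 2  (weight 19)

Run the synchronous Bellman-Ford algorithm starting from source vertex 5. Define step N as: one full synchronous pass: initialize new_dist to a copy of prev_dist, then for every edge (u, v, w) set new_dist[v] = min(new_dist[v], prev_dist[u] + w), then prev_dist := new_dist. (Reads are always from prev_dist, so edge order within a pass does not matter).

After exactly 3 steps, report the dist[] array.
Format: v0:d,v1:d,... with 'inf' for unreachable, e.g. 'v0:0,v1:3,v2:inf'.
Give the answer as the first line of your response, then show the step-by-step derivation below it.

v0:inf,v1:56,v2:19,v3:39,v4:inf,v5:0

step 1: dist = v0:inf,v1:inf,v2:19,v3:inf,v4:inf,v5:0
step 2: dist = v0:inf,v1:inf,v2:19,v3:39,v4:inf,v5:0
step 3: dist = v0:inf,v1:56,v2:19,v3:39,v4:inf,v5:0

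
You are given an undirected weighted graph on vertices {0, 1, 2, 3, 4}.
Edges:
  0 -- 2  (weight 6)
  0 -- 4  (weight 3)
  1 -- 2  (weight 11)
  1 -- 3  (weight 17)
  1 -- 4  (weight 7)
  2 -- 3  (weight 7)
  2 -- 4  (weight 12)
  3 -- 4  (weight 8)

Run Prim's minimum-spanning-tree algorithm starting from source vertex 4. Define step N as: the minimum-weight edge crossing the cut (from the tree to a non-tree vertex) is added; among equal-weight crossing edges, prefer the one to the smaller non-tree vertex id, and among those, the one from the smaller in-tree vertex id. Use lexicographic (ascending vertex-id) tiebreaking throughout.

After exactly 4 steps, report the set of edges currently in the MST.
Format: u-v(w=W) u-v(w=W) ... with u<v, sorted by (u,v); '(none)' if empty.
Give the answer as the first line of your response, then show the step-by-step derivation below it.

0-2(w=6) 0-4(w=3) 1-4(w=7) 2-3(w=7)

step 1: add edge 0-4 (w=3); MST = {0-4(w=3)}
step 2: add edge 0-2 (w=6); MST = {0-2(w=6) 0-4(w=3)}
step 3: add edge 1-4 (w=7); MST = {0-2(w=6) 0-4(w=3) 1-4(w=7)}
step 4: add edge 2-3 (w=7); MST = {0-2(w=6) 0-4(w=3) 1-4(w=7) 2-3(w=7)}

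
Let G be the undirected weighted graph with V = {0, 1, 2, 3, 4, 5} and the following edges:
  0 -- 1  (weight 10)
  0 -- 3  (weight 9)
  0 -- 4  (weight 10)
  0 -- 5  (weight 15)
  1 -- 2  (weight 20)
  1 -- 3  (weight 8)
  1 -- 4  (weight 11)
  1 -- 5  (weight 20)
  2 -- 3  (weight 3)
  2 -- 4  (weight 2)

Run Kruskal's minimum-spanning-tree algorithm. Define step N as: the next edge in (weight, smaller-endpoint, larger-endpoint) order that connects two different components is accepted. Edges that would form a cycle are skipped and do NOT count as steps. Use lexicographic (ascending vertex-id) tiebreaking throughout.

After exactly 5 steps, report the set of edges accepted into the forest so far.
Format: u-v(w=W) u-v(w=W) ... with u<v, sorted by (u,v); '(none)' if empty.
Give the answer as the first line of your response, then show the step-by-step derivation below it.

0-3(w=9) 0-5(w=15) 1-3(w=8) 2-3(w=3) 2-4(w=2)

step 1: add edge 2-4 (w=2); MST = {2-4(w=2)}
step 2: add edge 2-3 (w=3); MST = {2-3(w=3) 2-4(w=2)}
step 3: add edge 1-3 (w=8); MST = {1-3(w=8) 2-3(w=3) 2-4(w=2)}
step 4: add edge 0-3 (w=9); MST = {0-3(w=9) 1-3(w=8) 2-3(w=3) 2-4(w=2)}
step 5: add edge 0-5 (w=15); MST = {0-3(w=9) 0-5(w=15) 1-3(w=8) 2-3(w=3) 2-4(w=2)}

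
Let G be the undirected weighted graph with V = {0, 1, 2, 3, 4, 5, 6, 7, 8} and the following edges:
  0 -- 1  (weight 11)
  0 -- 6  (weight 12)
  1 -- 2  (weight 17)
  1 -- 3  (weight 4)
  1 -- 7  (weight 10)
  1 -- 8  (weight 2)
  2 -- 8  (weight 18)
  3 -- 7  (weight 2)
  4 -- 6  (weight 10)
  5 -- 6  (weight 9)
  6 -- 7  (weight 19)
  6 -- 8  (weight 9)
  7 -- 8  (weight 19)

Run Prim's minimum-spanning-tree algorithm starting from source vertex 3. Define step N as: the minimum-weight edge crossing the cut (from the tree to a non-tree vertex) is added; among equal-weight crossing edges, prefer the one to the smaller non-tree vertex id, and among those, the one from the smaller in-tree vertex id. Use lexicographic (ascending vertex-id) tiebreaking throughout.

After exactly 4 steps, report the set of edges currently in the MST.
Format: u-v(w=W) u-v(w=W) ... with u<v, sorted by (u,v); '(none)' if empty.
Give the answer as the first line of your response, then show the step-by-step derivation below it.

1-3(w=4) 1-8(w=2) 3-7(w=2) 6-8(w=9)

step 1: add edge 3-7 (w=2); MST = {3-7(w=2)}
step 2: add edge 1-3 (w=4); MST = {1-3(w=4) 3-7(w=2)}
step 3: add edge 1-8 (w=2); MST = {1-3(w=4) 1-8(w=2) 3-7(w=2)}
step 4: add edge 6-8 (w=9); MST = {1-3(w=4) 1-8(w=2) 3-7(w=2) 6-8(w=9)}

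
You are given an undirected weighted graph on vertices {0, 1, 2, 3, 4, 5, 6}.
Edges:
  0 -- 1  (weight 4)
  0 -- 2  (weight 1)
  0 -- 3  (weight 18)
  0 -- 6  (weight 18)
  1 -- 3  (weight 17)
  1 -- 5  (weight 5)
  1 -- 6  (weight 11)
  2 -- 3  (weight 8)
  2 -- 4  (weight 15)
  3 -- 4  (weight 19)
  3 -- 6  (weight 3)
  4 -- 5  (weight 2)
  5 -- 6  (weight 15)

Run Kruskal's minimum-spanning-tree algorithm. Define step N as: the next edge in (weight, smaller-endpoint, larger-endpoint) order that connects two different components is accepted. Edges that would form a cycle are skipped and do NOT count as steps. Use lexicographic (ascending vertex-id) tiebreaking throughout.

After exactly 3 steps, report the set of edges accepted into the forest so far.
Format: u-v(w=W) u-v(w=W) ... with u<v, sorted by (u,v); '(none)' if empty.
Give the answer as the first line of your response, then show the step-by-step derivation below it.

0-2(w=1) 3-6(w=3) 4-5(w=2)

step 1: add edge 0-2 (w=1); MST = {0-2(w=1)}
step 2: add edge 4-5 (w=2); MST = {0-2(w=1) 4-5(w=2)}
step 3: add edge 3-6 (w=3); MST = {0-2(w=1) 3-6(w=3) 4-5(w=2)}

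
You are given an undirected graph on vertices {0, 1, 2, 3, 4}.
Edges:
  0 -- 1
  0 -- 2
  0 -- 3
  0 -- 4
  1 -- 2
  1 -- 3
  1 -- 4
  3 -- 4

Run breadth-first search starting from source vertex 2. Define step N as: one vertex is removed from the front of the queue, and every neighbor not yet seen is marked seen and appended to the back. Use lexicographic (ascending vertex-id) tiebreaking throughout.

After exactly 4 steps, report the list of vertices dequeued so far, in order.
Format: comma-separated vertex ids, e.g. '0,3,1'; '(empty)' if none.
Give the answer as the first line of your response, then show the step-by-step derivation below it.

2,0,1,3

step 1: dequeue 2; queue=[0,1]; order=2
step 2: dequeue 0; queue=[1,3,4]; order=2,0
step 3: dequeue 1; queue=[3,4]; order=2,0,1
step 4: dequeue 3; queue=[4]; order=2,0,1,3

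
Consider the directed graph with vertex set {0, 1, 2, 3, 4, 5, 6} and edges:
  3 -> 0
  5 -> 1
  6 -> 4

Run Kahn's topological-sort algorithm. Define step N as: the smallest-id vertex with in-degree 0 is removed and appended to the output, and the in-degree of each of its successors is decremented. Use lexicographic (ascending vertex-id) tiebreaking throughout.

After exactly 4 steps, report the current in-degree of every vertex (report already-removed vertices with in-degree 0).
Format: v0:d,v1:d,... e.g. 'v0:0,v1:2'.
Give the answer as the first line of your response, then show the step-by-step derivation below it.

v0:0,v1:0,v2:0,v3:0,v4:1,v5:0,v6:0

step 1: output 2; order=[2]; indeg=(1,1,0,0,1,0,0)
step 2: output 3; order=[2,3]; indeg=(0,1,0,0,1,0,0)
step 3: output 0; order=[2,3,0]; indeg=(0,1,0,0,1,0,0)
step 4: output 5; order=[2,3,0,5]; indeg=(0,0,0,0,1,0,0)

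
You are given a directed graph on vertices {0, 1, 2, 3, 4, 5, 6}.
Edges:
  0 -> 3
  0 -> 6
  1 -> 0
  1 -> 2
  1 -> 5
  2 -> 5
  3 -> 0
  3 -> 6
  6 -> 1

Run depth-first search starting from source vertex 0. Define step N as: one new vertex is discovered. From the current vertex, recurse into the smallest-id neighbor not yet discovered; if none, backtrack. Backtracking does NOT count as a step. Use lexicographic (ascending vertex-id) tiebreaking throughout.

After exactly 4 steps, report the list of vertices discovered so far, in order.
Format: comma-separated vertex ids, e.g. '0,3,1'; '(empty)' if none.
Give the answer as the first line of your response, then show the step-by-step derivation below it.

0,3,6,1

step 1: discover 0; path=0; order=0
step 2: discover 3; path=0>3; order=0,3
step 3: discover 6; path=0>3>6; order=0,3,6
step 4: discover 1; path=0>3>6>1; order=0,3,6,1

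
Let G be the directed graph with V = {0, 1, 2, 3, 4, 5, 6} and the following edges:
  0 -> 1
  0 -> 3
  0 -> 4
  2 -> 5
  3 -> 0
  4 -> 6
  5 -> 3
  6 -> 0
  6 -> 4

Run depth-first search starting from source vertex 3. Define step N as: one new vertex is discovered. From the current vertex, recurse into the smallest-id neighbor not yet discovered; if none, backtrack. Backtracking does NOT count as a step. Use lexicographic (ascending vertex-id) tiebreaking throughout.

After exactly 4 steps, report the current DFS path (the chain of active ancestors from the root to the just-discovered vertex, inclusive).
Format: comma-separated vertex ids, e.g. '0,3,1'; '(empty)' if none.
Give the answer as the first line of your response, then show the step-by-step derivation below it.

3,0,4

step 1: discover 3; path=3; order=3
step 2: discover 0; path=3>0; order=3,0
step 3: discover 1; path=3>0>1; order=3,0,1
step 4: discover 4; path=3>0>4; order=3,0,1,4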